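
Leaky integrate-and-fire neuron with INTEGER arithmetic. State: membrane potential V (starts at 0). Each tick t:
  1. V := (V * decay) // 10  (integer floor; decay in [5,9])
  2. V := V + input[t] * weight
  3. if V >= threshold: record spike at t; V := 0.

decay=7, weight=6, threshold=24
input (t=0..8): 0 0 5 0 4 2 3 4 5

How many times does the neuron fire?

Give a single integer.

Answer: 5

Derivation:
t=0: input=0 -> V=0
t=1: input=0 -> V=0
t=2: input=5 -> V=0 FIRE
t=3: input=0 -> V=0
t=4: input=4 -> V=0 FIRE
t=5: input=2 -> V=12
t=6: input=3 -> V=0 FIRE
t=7: input=4 -> V=0 FIRE
t=8: input=5 -> V=0 FIRE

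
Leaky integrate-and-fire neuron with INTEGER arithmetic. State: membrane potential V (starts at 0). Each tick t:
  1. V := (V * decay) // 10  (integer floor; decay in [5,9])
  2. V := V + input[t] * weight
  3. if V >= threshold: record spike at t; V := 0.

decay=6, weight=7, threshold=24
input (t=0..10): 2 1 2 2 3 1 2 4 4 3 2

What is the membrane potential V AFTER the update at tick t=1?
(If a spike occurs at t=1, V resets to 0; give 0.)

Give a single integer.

Answer: 15

Derivation:
t=0: input=2 -> V=14
t=1: input=1 -> V=15
t=2: input=2 -> V=23
t=3: input=2 -> V=0 FIRE
t=4: input=3 -> V=21
t=5: input=1 -> V=19
t=6: input=2 -> V=0 FIRE
t=7: input=4 -> V=0 FIRE
t=8: input=4 -> V=0 FIRE
t=9: input=3 -> V=21
t=10: input=2 -> V=0 FIRE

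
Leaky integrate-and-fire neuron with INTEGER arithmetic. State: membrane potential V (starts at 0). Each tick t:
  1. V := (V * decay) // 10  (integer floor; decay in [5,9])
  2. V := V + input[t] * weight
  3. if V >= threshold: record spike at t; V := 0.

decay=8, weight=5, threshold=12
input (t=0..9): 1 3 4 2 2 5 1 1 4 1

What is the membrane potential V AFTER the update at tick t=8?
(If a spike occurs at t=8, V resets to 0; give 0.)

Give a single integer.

t=0: input=1 -> V=5
t=1: input=3 -> V=0 FIRE
t=2: input=4 -> V=0 FIRE
t=3: input=2 -> V=10
t=4: input=2 -> V=0 FIRE
t=5: input=5 -> V=0 FIRE
t=6: input=1 -> V=5
t=7: input=1 -> V=9
t=8: input=4 -> V=0 FIRE
t=9: input=1 -> V=5

Answer: 0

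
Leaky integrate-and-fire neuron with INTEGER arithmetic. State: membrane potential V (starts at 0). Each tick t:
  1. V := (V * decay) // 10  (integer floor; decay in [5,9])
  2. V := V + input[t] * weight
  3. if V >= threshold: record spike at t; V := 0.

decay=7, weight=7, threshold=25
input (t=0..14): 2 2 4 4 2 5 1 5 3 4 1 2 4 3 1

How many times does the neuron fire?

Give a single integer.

Answer: 6

Derivation:
t=0: input=2 -> V=14
t=1: input=2 -> V=23
t=2: input=4 -> V=0 FIRE
t=3: input=4 -> V=0 FIRE
t=4: input=2 -> V=14
t=5: input=5 -> V=0 FIRE
t=6: input=1 -> V=7
t=7: input=5 -> V=0 FIRE
t=8: input=3 -> V=21
t=9: input=4 -> V=0 FIRE
t=10: input=1 -> V=7
t=11: input=2 -> V=18
t=12: input=4 -> V=0 FIRE
t=13: input=3 -> V=21
t=14: input=1 -> V=21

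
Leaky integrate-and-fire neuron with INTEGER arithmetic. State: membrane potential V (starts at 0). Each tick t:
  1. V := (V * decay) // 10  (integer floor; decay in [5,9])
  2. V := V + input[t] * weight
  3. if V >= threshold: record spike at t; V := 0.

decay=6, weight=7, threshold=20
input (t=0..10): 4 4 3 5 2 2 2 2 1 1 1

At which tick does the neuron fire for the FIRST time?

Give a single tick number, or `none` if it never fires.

Answer: 0

Derivation:
t=0: input=4 -> V=0 FIRE
t=1: input=4 -> V=0 FIRE
t=2: input=3 -> V=0 FIRE
t=3: input=5 -> V=0 FIRE
t=4: input=2 -> V=14
t=5: input=2 -> V=0 FIRE
t=6: input=2 -> V=14
t=7: input=2 -> V=0 FIRE
t=8: input=1 -> V=7
t=9: input=1 -> V=11
t=10: input=1 -> V=13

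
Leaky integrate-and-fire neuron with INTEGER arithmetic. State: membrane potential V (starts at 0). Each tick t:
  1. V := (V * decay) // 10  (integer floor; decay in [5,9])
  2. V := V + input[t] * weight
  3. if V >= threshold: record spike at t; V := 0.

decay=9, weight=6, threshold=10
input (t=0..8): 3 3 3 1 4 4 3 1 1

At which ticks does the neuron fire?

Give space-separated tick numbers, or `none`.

Answer: 0 1 2 4 5 6 8

Derivation:
t=0: input=3 -> V=0 FIRE
t=1: input=3 -> V=0 FIRE
t=2: input=3 -> V=0 FIRE
t=3: input=1 -> V=6
t=4: input=4 -> V=0 FIRE
t=5: input=4 -> V=0 FIRE
t=6: input=3 -> V=0 FIRE
t=7: input=1 -> V=6
t=8: input=1 -> V=0 FIRE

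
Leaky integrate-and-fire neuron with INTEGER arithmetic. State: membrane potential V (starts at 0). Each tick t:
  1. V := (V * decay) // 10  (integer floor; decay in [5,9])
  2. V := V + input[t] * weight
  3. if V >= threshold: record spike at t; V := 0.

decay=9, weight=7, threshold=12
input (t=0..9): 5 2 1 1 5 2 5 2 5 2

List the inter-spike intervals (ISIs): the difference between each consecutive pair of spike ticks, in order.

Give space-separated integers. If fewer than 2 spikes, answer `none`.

t=0: input=5 -> V=0 FIRE
t=1: input=2 -> V=0 FIRE
t=2: input=1 -> V=7
t=3: input=1 -> V=0 FIRE
t=4: input=5 -> V=0 FIRE
t=5: input=2 -> V=0 FIRE
t=6: input=5 -> V=0 FIRE
t=7: input=2 -> V=0 FIRE
t=8: input=5 -> V=0 FIRE
t=9: input=2 -> V=0 FIRE

Answer: 1 2 1 1 1 1 1 1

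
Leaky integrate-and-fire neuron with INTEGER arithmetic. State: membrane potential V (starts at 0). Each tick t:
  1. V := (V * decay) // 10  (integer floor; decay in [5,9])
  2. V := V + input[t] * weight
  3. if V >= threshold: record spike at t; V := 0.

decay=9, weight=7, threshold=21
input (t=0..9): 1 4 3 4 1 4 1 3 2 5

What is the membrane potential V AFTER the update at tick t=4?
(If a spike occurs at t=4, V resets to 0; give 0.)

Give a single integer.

t=0: input=1 -> V=7
t=1: input=4 -> V=0 FIRE
t=2: input=3 -> V=0 FIRE
t=3: input=4 -> V=0 FIRE
t=4: input=1 -> V=7
t=5: input=4 -> V=0 FIRE
t=6: input=1 -> V=7
t=7: input=3 -> V=0 FIRE
t=8: input=2 -> V=14
t=9: input=5 -> V=0 FIRE

Answer: 7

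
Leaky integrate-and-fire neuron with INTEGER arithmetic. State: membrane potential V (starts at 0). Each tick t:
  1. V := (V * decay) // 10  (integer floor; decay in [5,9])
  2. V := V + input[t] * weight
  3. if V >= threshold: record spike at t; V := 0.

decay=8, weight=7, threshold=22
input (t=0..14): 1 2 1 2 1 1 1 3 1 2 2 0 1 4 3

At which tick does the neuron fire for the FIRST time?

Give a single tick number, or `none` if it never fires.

t=0: input=1 -> V=7
t=1: input=2 -> V=19
t=2: input=1 -> V=0 FIRE
t=3: input=2 -> V=14
t=4: input=1 -> V=18
t=5: input=1 -> V=21
t=6: input=1 -> V=0 FIRE
t=7: input=3 -> V=21
t=8: input=1 -> V=0 FIRE
t=9: input=2 -> V=14
t=10: input=2 -> V=0 FIRE
t=11: input=0 -> V=0
t=12: input=1 -> V=7
t=13: input=4 -> V=0 FIRE
t=14: input=3 -> V=21

Answer: 2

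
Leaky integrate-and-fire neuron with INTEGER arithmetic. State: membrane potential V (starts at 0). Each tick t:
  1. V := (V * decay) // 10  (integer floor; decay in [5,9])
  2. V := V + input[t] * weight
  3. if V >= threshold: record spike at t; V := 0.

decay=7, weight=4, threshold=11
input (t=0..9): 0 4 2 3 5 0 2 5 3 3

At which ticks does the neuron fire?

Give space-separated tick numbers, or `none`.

Answer: 1 3 4 7 8 9

Derivation:
t=0: input=0 -> V=0
t=1: input=4 -> V=0 FIRE
t=2: input=2 -> V=8
t=3: input=3 -> V=0 FIRE
t=4: input=5 -> V=0 FIRE
t=5: input=0 -> V=0
t=6: input=2 -> V=8
t=7: input=5 -> V=0 FIRE
t=8: input=3 -> V=0 FIRE
t=9: input=3 -> V=0 FIRE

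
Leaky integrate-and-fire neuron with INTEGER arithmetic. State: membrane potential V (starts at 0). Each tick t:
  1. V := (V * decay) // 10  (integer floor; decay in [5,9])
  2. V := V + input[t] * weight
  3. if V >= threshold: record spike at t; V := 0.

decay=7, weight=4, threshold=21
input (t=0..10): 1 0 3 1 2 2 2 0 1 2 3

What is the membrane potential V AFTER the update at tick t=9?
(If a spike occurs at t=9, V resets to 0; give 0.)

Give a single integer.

Answer: 10

Derivation:
t=0: input=1 -> V=4
t=1: input=0 -> V=2
t=2: input=3 -> V=13
t=3: input=1 -> V=13
t=4: input=2 -> V=17
t=5: input=2 -> V=19
t=6: input=2 -> V=0 FIRE
t=7: input=0 -> V=0
t=8: input=1 -> V=4
t=9: input=2 -> V=10
t=10: input=3 -> V=19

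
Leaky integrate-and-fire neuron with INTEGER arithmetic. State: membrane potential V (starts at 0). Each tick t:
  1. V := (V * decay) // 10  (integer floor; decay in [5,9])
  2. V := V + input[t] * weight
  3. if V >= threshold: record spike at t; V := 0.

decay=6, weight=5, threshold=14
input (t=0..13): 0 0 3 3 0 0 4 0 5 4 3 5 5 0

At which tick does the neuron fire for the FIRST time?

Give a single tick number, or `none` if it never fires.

Answer: 2

Derivation:
t=0: input=0 -> V=0
t=1: input=0 -> V=0
t=2: input=3 -> V=0 FIRE
t=3: input=3 -> V=0 FIRE
t=4: input=0 -> V=0
t=5: input=0 -> V=0
t=6: input=4 -> V=0 FIRE
t=7: input=0 -> V=0
t=8: input=5 -> V=0 FIRE
t=9: input=4 -> V=0 FIRE
t=10: input=3 -> V=0 FIRE
t=11: input=5 -> V=0 FIRE
t=12: input=5 -> V=0 FIRE
t=13: input=0 -> V=0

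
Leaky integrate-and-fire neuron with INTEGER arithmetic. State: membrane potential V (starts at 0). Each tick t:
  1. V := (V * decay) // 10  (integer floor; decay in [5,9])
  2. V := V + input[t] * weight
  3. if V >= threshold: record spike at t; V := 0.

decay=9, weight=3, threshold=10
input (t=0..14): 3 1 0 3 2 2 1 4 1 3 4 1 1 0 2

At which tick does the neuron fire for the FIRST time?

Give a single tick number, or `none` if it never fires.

t=0: input=3 -> V=9
t=1: input=1 -> V=0 FIRE
t=2: input=0 -> V=0
t=3: input=3 -> V=9
t=4: input=2 -> V=0 FIRE
t=5: input=2 -> V=6
t=6: input=1 -> V=8
t=7: input=4 -> V=0 FIRE
t=8: input=1 -> V=3
t=9: input=3 -> V=0 FIRE
t=10: input=4 -> V=0 FIRE
t=11: input=1 -> V=3
t=12: input=1 -> V=5
t=13: input=0 -> V=4
t=14: input=2 -> V=9

Answer: 1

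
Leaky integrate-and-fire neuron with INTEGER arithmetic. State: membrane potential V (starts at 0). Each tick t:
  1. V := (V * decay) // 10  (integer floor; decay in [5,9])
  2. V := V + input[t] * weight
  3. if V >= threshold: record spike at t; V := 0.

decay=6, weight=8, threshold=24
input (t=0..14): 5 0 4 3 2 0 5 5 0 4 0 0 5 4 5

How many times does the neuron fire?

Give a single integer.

Answer: 9

Derivation:
t=0: input=5 -> V=0 FIRE
t=1: input=0 -> V=0
t=2: input=4 -> V=0 FIRE
t=3: input=3 -> V=0 FIRE
t=4: input=2 -> V=16
t=5: input=0 -> V=9
t=6: input=5 -> V=0 FIRE
t=7: input=5 -> V=0 FIRE
t=8: input=0 -> V=0
t=9: input=4 -> V=0 FIRE
t=10: input=0 -> V=0
t=11: input=0 -> V=0
t=12: input=5 -> V=0 FIRE
t=13: input=4 -> V=0 FIRE
t=14: input=5 -> V=0 FIRE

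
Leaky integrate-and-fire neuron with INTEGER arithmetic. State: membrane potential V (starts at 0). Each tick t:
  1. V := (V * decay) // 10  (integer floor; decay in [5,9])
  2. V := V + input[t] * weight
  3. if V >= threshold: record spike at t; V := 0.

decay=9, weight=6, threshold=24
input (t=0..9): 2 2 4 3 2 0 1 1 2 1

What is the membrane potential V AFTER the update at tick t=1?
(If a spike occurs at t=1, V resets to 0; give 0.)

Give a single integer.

Answer: 22

Derivation:
t=0: input=2 -> V=12
t=1: input=2 -> V=22
t=2: input=4 -> V=0 FIRE
t=3: input=3 -> V=18
t=4: input=2 -> V=0 FIRE
t=5: input=0 -> V=0
t=6: input=1 -> V=6
t=7: input=1 -> V=11
t=8: input=2 -> V=21
t=9: input=1 -> V=0 FIRE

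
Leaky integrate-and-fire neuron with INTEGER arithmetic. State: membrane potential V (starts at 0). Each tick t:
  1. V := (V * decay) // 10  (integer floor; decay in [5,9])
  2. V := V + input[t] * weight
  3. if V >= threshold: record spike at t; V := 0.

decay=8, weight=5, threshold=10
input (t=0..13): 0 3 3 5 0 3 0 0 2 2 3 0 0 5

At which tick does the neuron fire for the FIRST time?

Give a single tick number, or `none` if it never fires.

t=0: input=0 -> V=0
t=1: input=3 -> V=0 FIRE
t=2: input=3 -> V=0 FIRE
t=3: input=5 -> V=0 FIRE
t=4: input=0 -> V=0
t=5: input=3 -> V=0 FIRE
t=6: input=0 -> V=0
t=7: input=0 -> V=0
t=8: input=2 -> V=0 FIRE
t=9: input=2 -> V=0 FIRE
t=10: input=3 -> V=0 FIRE
t=11: input=0 -> V=0
t=12: input=0 -> V=0
t=13: input=5 -> V=0 FIRE

Answer: 1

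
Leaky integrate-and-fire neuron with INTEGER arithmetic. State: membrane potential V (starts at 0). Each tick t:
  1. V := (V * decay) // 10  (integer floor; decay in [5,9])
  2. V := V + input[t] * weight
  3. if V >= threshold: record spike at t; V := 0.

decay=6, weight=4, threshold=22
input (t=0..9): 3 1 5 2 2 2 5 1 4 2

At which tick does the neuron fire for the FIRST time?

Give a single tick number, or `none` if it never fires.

Answer: 2

Derivation:
t=0: input=3 -> V=12
t=1: input=1 -> V=11
t=2: input=5 -> V=0 FIRE
t=3: input=2 -> V=8
t=4: input=2 -> V=12
t=5: input=2 -> V=15
t=6: input=5 -> V=0 FIRE
t=7: input=1 -> V=4
t=8: input=4 -> V=18
t=9: input=2 -> V=18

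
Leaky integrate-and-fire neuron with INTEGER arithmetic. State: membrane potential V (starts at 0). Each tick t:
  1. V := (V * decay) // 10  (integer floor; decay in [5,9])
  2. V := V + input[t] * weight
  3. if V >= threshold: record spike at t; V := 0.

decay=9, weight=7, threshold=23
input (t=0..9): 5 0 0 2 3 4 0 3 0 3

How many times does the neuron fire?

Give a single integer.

t=0: input=5 -> V=0 FIRE
t=1: input=0 -> V=0
t=2: input=0 -> V=0
t=3: input=2 -> V=14
t=4: input=3 -> V=0 FIRE
t=5: input=4 -> V=0 FIRE
t=6: input=0 -> V=0
t=7: input=3 -> V=21
t=8: input=0 -> V=18
t=9: input=3 -> V=0 FIRE

Answer: 4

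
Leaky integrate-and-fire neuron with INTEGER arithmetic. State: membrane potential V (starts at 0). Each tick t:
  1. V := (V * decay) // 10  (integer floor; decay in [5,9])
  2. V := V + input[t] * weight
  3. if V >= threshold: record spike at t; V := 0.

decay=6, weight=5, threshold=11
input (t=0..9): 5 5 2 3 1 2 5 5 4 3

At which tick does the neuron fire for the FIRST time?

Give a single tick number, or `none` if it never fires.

t=0: input=5 -> V=0 FIRE
t=1: input=5 -> V=0 FIRE
t=2: input=2 -> V=10
t=3: input=3 -> V=0 FIRE
t=4: input=1 -> V=5
t=5: input=2 -> V=0 FIRE
t=6: input=5 -> V=0 FIRE
t=7: input=5 -> V=0 FIRE
t=8: input=4 -> V=0 FIRE
t=9: input=3 -> V=0 FIRE

Answer: 0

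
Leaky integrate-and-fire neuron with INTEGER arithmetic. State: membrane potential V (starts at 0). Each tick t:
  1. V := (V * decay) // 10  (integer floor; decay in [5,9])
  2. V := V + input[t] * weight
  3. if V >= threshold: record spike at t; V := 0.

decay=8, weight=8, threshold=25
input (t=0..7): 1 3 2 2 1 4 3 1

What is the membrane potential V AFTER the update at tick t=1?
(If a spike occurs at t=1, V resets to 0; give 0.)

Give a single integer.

t=0: input=1 -> V=8
t=1: input=3 -> V=0 FIRE
t=2: input=2 -> V=16
t=3: input=2 -> V=0 FIRE
t=4: input=1 -> V=8
t=5: input=4 -> V=0 FIRE
t=6: input=3 -> V=24
t=7: input=1 -> V=0 FIRE

Answer: 0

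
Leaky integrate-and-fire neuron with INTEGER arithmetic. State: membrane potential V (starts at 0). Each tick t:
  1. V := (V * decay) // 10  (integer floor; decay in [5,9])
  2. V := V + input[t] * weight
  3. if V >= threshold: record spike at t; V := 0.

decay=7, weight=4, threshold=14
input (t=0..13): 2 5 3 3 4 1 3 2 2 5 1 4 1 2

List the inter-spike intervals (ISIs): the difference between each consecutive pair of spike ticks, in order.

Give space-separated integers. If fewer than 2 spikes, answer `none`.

t=0: input=2 -> V=8
t=1: input=5 -> V=0 FIRE
t=2: input=3 -> V=12
t=3: input=3 -> V=0 FIRE
t=4: input=4 -> V=0 FIRE
t=5: input=1 -> V=4
t=6: input=3 -> V=0 FIRE
t=7: input=2 -> V=8
t=8: input=2 -> V=13
t=9: input=5 -> V=0 FIRE
t=10: input=1 -> V=4
t=11: input=4 -> V=0 FIRE
t=12: input=1 -> V=4
t=13: input=2 -> V=10

Answer: 2 1 2 3 2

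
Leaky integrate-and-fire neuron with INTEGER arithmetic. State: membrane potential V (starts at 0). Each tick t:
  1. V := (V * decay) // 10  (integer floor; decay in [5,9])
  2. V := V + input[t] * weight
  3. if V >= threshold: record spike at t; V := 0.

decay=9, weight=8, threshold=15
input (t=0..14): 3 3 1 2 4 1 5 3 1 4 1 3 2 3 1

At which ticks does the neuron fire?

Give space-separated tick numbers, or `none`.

t=0: input=3 -> V=0 FIRE
t=1: input=3 -> V=0 FIRE
t=2: input=1 -> V=8
t=3: input=2 -> V=0 FIRE
t=4: input=4 -> V=0 FIRE
t=5: input=1 -> V=8
t=6: input=5 -> V=0 FIRE
t=7: input=3 -> V=0 FIRE
t=8: input=1 -> V=8
t=9: input=4 -> V=0 FIRE
t=10: input=1 -> V=8
t=11: input=3 -> V=0 FIRE
t=12: input=2 -> V=0 FIRE
t=13: input=3 -> V=0 FIRE
t=14: input=1 -> V=8

Answer: 0 1 3 4 6 7 9 11 12 13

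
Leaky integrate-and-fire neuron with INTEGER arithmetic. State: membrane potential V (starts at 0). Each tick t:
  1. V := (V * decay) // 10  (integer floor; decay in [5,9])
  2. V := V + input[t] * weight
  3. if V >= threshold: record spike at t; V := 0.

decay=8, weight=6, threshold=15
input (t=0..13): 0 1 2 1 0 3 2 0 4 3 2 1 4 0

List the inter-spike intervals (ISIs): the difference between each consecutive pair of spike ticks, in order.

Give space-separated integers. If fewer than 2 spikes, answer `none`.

t=0: input=0 -> V=0
t=1: input=1 -> V=6
t=2: input=2 -> V=0 FIRE
t=3: input=1 -> V=6
t=4: input=0 -> V=4
t=5: input=3 -> V=0 FIRE
t=6: input=2 -> V=12
t=7: input=0 -> V=9
t=8: input=4 -> V=0 FIRE
t=9: input=3 -> V=0 FIRE
t=10: input=2 -> V=12
t=11: input=1 -> V=0 FIRE
t=12: input=4 -> V=0 FIRE
t=13: input=0 -> V=0

Answer: 3 3 1 2 1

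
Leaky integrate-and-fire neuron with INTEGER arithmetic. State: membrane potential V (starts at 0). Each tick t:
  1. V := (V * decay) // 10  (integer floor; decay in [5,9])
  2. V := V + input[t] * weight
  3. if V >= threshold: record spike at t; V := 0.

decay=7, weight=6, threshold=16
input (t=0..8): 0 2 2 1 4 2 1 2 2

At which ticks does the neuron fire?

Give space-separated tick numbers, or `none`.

t=0: input=0 -> V=0
t=1: input=2 -> V=12
t=2: input=2 -> V=0 FIRE
t=3: input=1 -> V=6
t=4: input=4 -> V=0 FIRE
t=5: input=2 -> V=12
t=6: input=1 -> V=14
t=7: input=2 -> V=0 FIRE
t=8: input=2 -> V=12

Answer: 2 4 7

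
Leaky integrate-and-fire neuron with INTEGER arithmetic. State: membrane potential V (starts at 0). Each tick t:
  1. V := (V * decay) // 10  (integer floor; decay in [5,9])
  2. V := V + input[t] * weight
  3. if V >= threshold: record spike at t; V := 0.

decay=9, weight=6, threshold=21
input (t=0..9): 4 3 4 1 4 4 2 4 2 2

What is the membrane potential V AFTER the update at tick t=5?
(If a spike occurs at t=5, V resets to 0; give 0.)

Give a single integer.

t=0: input=4 -> V=0 FIRE
t=1: input=3 -> V=18
t=2: input=4 -> V=0 FIRE
t=3: input=1 -> V=6
t=4: input=4 -> V=0 FIRE
t=5: input=4 -> V=0 FIRE
t=6: input=2 -> V=12
t=7: input=4 -> V=0 FIRE
t=8: input=2 -> V=12
t=9: input=2 -> V=0 FIRE

Answer: 0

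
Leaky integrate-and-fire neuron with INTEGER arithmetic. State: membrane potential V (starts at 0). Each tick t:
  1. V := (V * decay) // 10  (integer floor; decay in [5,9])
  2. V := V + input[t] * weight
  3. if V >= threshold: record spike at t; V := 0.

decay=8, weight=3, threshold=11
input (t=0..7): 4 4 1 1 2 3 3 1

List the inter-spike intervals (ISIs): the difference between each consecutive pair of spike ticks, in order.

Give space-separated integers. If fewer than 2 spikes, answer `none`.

t=0: input=4 -> V=0 FIRE
t=1: input=4 -> V=0 FIRE
t=2: input=1 -> V=3
t=3: input=1 -> V=5
t=4: input=2 -> V=10
t=5: input=3 -> V=0 FIRE
t=6: input=3 -> V=9
t=7: input=1 -> V=10

Answer: 1 4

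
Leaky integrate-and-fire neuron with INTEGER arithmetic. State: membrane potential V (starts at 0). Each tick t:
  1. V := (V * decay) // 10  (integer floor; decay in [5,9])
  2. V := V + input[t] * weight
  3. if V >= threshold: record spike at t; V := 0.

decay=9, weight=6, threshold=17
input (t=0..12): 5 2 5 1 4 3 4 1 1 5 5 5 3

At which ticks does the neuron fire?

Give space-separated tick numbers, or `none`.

t=0: input=5 -> V=0 FIRE
t=1: input=2 -> V=12
t=2: input=5 -> V=0 FIRE
t=3: input=1 -> V=6
t=4: input=4 -> V=0 FIRE
t=5: input=3 -> V=0 FIRE
t=6: input=4 -> V=0 FIRE
t=7: input=1 -> V=6
t=8: input=1 -> V=11
t=9: input=5 -> V=0 FIRE
t=10: input=5 -> V=0 FIRE
t=11: input=5 -> V=0 FIRE
t=12: input=3 -> V=0 FIRE

Answer: 0 2 4 5 6 9 10 11 12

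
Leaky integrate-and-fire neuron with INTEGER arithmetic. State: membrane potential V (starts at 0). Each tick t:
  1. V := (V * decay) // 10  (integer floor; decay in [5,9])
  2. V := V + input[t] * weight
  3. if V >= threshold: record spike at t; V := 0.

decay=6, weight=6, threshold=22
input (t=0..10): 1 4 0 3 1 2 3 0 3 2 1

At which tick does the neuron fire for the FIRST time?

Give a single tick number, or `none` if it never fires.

Answer: 1

Derivation:
t=0: input=1 -> V=6
t=1: input=4 -> V=0 FIRE
t=2: input=0 -> V=0
t=3: input=3 -> V=18
t=4: input=1 -> V=16
t=5: input=2 -> V=21
t=6: input=3 -> V=0 FIRE
t=7: input=0 -> V=0
t=8: input=3 -> V=18
t=9: input=2 -> V=0 FIRE
t=10: input=1 -> V=6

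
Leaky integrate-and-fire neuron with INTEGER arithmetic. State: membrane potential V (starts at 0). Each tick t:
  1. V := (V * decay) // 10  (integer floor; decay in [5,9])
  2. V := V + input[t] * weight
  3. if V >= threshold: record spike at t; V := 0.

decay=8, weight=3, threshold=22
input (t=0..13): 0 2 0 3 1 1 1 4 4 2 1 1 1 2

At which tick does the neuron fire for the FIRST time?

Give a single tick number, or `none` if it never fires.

Answer: 8

Derivation:
t=0: input=0 -> V=0
t=1: input=2 -> V=6
t=2: input=0 -> V=4
t=3: input=3 -> V=12
t=4: input=1 -> V=12
t=5: input=1 -> V=12
t=6: input=1 -> V=12
t=7: input=4 -> V=21
t=8: input=4 -> V=0 FIRE
t=9: input=2 -> V=6
t=10: input=1 -> V=7
t=11: input=1 -> V=8
t=12: input=1 -> V=9
t=13: input=2 -> V=13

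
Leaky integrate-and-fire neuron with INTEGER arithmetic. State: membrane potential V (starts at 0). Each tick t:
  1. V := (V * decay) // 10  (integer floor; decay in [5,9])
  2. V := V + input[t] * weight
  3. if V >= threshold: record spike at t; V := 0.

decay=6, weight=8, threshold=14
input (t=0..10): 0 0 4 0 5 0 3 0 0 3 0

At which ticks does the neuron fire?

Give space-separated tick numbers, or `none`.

t=0: input=0 -> V=0
t=1: input=0 -> V=0
t=2: input=4 -> V=0 FIRE
t=3: input=0 -> V=0
t=4: input=5 -> V=0 FIRE
t=5: input=0 -> V=0
t=6: input=3 -> V=0 FIRE
t=7: input=0 -> V=0
t=8: input=0 -> V=0
t=9: input=3 -> V=0 FIRE
t=10: input=0 -> V=0

Answer: 2 4 6 9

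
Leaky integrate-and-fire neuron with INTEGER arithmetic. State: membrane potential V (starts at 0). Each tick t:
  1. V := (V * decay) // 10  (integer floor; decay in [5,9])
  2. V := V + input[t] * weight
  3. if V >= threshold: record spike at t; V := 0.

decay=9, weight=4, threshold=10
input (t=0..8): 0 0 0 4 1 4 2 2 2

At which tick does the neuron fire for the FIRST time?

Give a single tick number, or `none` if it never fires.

t=0: input=0 -> V=0
t=1: input=0 -> V=0
t=2: input=0 -> V=0
t=3: input=4 -> V=0 FIRE
t=4: input=1 -> V=4
t=5: input=4 -> V=0 FIRE
t=6: input=2 -> V=8
t=7: input=2 -> V=0 FIRE
t=8: input=2 -> V=8

Answer: 3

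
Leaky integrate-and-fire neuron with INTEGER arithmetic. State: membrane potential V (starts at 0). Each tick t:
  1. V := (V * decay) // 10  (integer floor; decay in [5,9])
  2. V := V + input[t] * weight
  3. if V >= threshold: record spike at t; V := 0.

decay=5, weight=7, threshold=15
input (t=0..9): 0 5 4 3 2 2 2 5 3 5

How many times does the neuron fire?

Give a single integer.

t=0: input=0 -> V=0
t=1: input=5 -> V=0 FIRE
t=2: input=4 -> V=0 FIRE
t=3: input=3 -> V=0 FIRE
t=4: input=2 -> V=14
t=5: input=2 -> V=0 FIRE
t=6: input=2 -> V=14
t=7: input=5 -> V=0 FIRE
t=8: input=3 -> V=0 FIRE
t=9: input=5 -> V=0 FIRE

Answer: 7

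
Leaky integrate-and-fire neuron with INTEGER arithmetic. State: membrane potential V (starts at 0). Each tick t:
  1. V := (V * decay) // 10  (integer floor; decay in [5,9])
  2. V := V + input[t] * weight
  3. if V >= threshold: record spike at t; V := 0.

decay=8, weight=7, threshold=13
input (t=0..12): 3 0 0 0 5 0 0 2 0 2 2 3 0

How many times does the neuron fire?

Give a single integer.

Answer: 6

Derivation:
t=0: input=3 -> V=0 FIRE
t=1: input=0 -> V=0
t=2: input=0 -> V=0
t=3: input=0 -> V=0
t=4: input=5 -> V=0 FIRE
t=5: input=0 -> V=0
t=6: input=0 -> V=0
t=7: input=2 -> V=0 FIRE
t=8: input=0 -> V=0
t=9: input=2 -> V=0 FIRE
t=10: input=2 -> V=0 FIRE
t=11: input=3 -> V=0 FIRE
t=12: input=0 -> V=0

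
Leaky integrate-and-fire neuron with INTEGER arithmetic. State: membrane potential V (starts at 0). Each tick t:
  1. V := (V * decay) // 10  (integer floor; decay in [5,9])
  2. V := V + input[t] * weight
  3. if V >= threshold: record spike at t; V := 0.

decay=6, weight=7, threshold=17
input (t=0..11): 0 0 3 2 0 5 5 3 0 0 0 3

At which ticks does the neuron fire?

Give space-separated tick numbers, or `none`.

Answer: 2 5 6 7 11

Derivation:
t=0: input=0 -> V=0
t=1: input=0 -> V=0
t=2: input=3 -> V=0 FIRE
t=3: input=2 -> V=14
t=4: input=0 -> V=8
t=5: input=5 -> V=0 FIRE
t=6: input=5 -> V=0 FIRE
t=7: input=3 -> V=0 FIRE
t=8: input=0 -> V=0
t=9: input=0 -> V=0
t=10: input=0 -> V=0
t=11: input=3 -> V=0 FIRE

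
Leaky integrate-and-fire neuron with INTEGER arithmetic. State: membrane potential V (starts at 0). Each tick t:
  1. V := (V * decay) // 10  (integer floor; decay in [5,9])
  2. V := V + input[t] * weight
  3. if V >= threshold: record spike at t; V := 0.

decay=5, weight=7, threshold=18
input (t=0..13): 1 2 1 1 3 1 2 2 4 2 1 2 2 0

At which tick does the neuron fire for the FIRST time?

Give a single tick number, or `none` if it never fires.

t=0: input=1 -> V=7
t=1: input=2 -> V=17
t=2: input=1 -> V=15
t=3: input=1 -> V=14
t=4: input=3 -> V=0 FIRE
t=5: input=1 -> V=7
t=6: input=2 -> V=17
t=7: input=2 -> V=0 FIRE
t=8: input=4 -> V=0 FIRE
t=9: input=2 -> V=14
t=10: input=1 -> V=14
t=11: input=2 -> V=0 FIRE
t=12: input=2 -> V=14
t=13: input=0 -> V=7

Answer: 4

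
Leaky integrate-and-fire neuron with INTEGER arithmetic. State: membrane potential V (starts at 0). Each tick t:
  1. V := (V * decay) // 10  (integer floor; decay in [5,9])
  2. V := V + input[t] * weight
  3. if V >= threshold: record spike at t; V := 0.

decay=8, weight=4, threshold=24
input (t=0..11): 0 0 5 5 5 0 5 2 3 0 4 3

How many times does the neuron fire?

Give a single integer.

Answer: 3

Derivation:
t=0: input=0 -> V=0
t=1: input=0 -> V=0
t=2: input=5 -> V=20
t=3: input=5 -> V=0 FIRE
t=4: input=5 -> V=20
t=5: input=0 -> V=16
t=6: input=5 -> V=0 FIRE
t=7: input=2 -> V=8
t=8: input=3 -> V=18
t=9: input=0 -> V=14
t=10: input=4 -> V=0 FIRE
t=11: input=3 -> V=12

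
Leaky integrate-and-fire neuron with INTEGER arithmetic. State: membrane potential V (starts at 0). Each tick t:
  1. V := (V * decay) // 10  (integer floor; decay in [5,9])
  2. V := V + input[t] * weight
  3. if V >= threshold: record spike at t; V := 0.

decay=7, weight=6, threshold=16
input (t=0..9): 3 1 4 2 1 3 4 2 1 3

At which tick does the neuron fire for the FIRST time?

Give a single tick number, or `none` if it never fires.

t=0: input=3 -> V=0 FIRE
t=1: input=1 -> V=6
t=2: input=4 -> V=0 FIRE
t=3: input=2 -> V=12
t=4: input=1 -> V=14
t=5: input=3 -> V=0 FIRE
t=6: input=4 -> V=0 FIRE
t=7: input=2 -> V=12
t=8: input=1 -> V=14
t=9: input=3 -> V=0 FIRE

Answer: 0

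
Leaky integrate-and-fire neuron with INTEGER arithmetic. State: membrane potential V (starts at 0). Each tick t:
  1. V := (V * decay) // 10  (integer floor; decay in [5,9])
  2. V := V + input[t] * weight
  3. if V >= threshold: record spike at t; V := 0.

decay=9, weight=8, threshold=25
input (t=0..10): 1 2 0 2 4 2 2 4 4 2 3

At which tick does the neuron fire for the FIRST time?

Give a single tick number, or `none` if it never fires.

Answer: 3

Derivation:
t=0: input=1 -> V=8
t=1: input=2 -> V=23
t=2: input=0 -> V=20
t=3: input=2 -> V=0 FIRE
t=4: input=4 -> V=0 FIRE
t=5: input=2 -> V=16
t=6: input=2 -> V=0 FIRE
t=7: input=4 -> V=0 FIRE
t=8: input=4 -> V=0 FIRE
t=9: input=2 -> V=16
t=10: input=3 -> V=0 FIRE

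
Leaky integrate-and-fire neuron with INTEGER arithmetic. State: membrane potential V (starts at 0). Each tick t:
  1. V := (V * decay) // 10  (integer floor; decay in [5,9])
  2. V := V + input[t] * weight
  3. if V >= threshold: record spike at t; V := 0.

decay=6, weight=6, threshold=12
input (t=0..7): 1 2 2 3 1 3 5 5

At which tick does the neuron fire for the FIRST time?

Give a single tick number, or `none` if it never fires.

Answer: 1

Derivation:
t=0: input=1 -> V=6
t=1: input=2 -> V=0 FIRE
t=2: input=2 -> V=0 FIRE
t=3: input=3 -> V=0 FIRE
t=4: input=1 -> V=6
t=5: input=3 -> V=0 FIRE
t=6: input=5 -> V=0 FIRE
t=7: input=5 -> V=0 FIRE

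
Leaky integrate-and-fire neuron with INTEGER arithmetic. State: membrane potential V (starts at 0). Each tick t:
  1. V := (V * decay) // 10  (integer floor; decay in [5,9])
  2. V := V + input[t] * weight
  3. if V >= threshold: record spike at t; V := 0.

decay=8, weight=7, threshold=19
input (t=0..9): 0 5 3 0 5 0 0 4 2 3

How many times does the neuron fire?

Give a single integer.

Answer: 5

Derivation:
t=0: input=0 -> V=0
t=1: input=5 -> V=0 FIRE
t=2: input=3 -> V=0 FIRE
t=3: input=0 -> V=0
t=4: input=5 -> V=0 FIRE
t=5: input=0 -> V=0
t=6: input=0 -> V=0
t=7: input=4 -> V=0 FIRE
t=8: input=2 -> V=14
t=9: input=3 -> V=0 FIRE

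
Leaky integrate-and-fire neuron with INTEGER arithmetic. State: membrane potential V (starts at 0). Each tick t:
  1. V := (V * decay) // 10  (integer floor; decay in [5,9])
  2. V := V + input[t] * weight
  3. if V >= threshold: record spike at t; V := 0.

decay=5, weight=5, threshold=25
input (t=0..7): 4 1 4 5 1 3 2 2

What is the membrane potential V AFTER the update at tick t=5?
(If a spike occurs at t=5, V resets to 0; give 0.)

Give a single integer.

t=0: input=4 -> V=20
t=1: input=1 -> V=15
t=2: input=4 -> V=0 FIRE
t=3: input=5 -> V=0 FIRE
t=4: input=1 -> V=5
t=5: input=3 -> V=17
t=6: input=2 -> V=18
t=7: input=2 -> V=19

Answer: 17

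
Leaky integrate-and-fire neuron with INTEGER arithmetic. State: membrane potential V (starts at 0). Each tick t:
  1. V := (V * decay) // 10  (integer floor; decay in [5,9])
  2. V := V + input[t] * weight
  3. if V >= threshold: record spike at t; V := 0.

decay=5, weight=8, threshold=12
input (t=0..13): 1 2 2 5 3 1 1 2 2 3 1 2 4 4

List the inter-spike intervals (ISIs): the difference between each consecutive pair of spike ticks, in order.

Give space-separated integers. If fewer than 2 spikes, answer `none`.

Answer: 1 1 1 2 1 1 1 2 1 1

Derivation:
t=0: input=1 -> V=8
t=1: input=2 -> V=0 FIRE
t=2: input=2 -> V=0 FIRE
t=3: input=5 -> V=0 FIRE
t=4: input=3 -> V=0 FIRE
t=5: input=1 -> V=8
t=6: input=1 -> V=0 FIRE
t=7: input=2 -> V=0 FIRE
t=8: input=2 -> V=0 FIRE
t=9: input=3 -> V=0 FIRE
t=10: input=1 -> V=8
t=11: input=2 -> V=0 FIRE
t=12: input=4 -> V=0 FIRE
t=13: input=4 -> V=0 FIRE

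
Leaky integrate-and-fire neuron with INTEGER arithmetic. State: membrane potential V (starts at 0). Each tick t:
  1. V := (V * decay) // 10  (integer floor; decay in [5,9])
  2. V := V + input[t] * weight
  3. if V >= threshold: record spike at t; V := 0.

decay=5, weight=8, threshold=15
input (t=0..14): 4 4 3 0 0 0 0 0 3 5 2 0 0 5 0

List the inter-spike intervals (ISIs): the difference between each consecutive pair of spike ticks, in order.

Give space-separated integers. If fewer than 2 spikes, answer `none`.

t=0: input=4 -> V=0 FIRE
t=1: input=4 -> V=0 FIRE
t=2: input=3 -> V=0 FIRE
t=3: input=0 -> V=0
t=4: input=0 -> V=0
t=5: input=0 -> V=0
t=6: input=0 -> V=0
t=7: input=0 -> V=0
t=8: input=3 -> V=0 FIRE
t=9: input=5 -> V=0 FIRE
t=10: input=2 -> V=0 FIRE
t=11: input=0 -> V=0
t=12: input=0 -> V=0
t=13: input=5 -> V=0 FIRE
t=14: input=0 -> V=0

Answer: 1 1 6 1 1 3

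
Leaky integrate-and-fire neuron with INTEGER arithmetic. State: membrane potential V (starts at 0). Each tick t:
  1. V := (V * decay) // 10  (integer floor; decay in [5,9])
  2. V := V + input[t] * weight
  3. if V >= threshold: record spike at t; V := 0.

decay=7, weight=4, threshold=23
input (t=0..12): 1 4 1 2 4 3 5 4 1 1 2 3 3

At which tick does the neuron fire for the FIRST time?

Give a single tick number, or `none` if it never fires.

t=0: input=1 -> V=4
t=1: input=4 -> V=18
t=2: input=1 -> V=16
t=3: input=2 -> V=19
t=4: input=4 -> V=0 FIRE
t=5: input=3 -> V=12
t=6: input=5 -> V=0 FIRE
t=7: input=4 -> V=16
t=8: input=1 -> V=15
t=9: input=1 -> V=14
t=10: input=2 -> V=17
t=11: input=3 -> V=0 FIRE
t=12: input=3 -> V=12

Answer: 4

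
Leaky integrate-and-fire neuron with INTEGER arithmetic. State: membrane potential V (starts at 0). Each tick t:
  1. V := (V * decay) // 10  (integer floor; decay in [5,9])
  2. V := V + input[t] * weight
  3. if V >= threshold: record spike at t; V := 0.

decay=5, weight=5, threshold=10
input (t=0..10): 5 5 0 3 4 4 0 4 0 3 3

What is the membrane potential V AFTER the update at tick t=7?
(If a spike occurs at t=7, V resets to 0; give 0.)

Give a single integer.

t=0: input=5 -> V=0 FIRE
t=1: input=5 -> V=0 FIRE
t=2: input=0 -> V=0
t=3: input=3 -> V=0 FIRE
t=4: input=4 -> V=0 FIRE
t=5: input=4 -> V=0 FIRE
t=6: input=0 -> V=0
t=7: input=4 -> V=0 FIRE
t=8: input=0 -> V=0
t=9: input=3 -> V=0 FIRE
t=10: input=3 -> V=0 FIRE

Answer: 0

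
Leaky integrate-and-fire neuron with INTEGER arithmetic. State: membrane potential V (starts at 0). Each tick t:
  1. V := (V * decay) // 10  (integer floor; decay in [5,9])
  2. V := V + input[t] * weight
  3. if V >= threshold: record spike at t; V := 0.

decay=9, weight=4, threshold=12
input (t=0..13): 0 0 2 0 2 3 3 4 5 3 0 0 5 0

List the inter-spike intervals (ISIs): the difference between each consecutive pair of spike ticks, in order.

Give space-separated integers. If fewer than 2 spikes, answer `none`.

Answer: 1 1 1 1 1 3

Derivation:
t=0: input=0 -> V=0
t=1: input=0 -> V=0
t=2: input=2 -> V=8
t=3: input=0 -> V=7
t=4: input=2 -> V=0 FIRE
t=5: input=3 -> V=0 FIRE
t=6: input=3 -> V=0 FIRE
t=7: input=4 -> V=0 FIRE
t=8: input=5 -> V=0 FIRE
t=9: input=3 -> V=0 FIRE
t=10: input=0 -> V=0
t=11: input=0 -> V=0
t=12: input=5 -> V=0 FIRE
t=13: input=0 -> V=0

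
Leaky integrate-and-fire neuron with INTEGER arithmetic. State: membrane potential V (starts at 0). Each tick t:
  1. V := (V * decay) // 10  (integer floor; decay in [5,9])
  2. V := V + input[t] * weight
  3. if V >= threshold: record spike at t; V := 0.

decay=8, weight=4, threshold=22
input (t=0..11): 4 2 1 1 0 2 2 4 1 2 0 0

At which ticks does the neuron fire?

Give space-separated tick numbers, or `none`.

Answer: 6

Derivation:
t=0: input=4 -> V=16
t=1: input=2 -> V=20
t=2: input=1 -> V=20
t=3: input=1 -> V=20
t=4: input=0 -> V=16
t=5: input=2 -> V=20
t=6: input=2 -> V=0 FIRE
t=7: input=4 -> V=16
t=8: input=1 -> V=16
t=9: input=2 -> V=20
t=10: input=0 -> V=16
t=11: input=0 -> V=12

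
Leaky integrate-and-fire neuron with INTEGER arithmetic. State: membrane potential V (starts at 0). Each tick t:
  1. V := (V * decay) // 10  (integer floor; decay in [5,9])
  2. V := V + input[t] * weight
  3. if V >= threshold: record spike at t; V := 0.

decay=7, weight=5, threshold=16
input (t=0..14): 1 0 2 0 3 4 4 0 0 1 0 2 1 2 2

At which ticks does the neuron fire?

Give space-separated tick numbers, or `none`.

Answer: 4 5 6 13

Derivation:
t=0: input=1 -> V=5
t=1: input=0 -> V=3
t=2: input=2 -> V=12
t=3: input=0 -> V=8
t=4: input=3 -> V=0 FIRE
t=5: input=4 -> V=0 FIRE
t=6: input=4 -> V=0 FIRE
t=7: input=0 -> V=0
t=8: input=0 -> V=0
t=9: input=1 -> V=5
t=10: input=0 -> V=3
t=11: input=2 -> V=12
t=12: input=1 -> V=13
t=13: input=2 -> V=0 FIRE
t=14: input=2 -> V=10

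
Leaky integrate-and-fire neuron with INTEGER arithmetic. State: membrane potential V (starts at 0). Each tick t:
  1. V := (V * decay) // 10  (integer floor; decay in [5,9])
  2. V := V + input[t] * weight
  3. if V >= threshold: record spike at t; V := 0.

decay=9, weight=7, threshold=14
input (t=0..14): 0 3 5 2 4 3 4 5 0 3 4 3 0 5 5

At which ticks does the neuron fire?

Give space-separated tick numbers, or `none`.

Answer: 1 2 3 4 5 6 7 9 10 11 13 14

Derivation:
t=0: input=0 -> V=0
t=1: input=3 -> V=0 FIRE
t=2: input=5 -> V=0 FIRE
t=3: input=2 -> V=0 FIRE
t=4: input=4 -> V=0 FIRE
t=5: input=3 -> V=0 FIRE
t=6: input=4 -> V=0 FIRE
t=7: input=5 -> V=0 FIRE
t=8: input=0 -> V=0
t=9: input=3 -> V=0 FIRE
t=10: input=4 -> V=0 FIRE
t=11: input=3 -> V=0 FIRE
t=12: input=0 -> V=0
t=13: input=5 -> V=0 FIRE
t=14: input=5 -> V=0 FIRE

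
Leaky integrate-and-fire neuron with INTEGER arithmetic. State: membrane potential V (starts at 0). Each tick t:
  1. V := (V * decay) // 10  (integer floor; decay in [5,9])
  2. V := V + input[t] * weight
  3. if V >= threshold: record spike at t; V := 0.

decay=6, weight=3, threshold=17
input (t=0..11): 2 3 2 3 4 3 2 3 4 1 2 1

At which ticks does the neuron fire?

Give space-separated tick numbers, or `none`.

Answer: 4 8

Derivation:
t=0: input=2 -> V=6
t=1: input=3 -> V=12
t=2: input=2 -> V=13
t=3: input=3 -> V=16
t=4: input=4 -> V=0 FIRE
t=5: input=3 -> V=9
t=6: input=2 -> V=11
t=7: input=3 -> V=15
t=8: input=4 -> V=0 FIRE
t=9: input=1 -> V=3
t=10: input=2 -> V=7
t=11: input=1 -> V=7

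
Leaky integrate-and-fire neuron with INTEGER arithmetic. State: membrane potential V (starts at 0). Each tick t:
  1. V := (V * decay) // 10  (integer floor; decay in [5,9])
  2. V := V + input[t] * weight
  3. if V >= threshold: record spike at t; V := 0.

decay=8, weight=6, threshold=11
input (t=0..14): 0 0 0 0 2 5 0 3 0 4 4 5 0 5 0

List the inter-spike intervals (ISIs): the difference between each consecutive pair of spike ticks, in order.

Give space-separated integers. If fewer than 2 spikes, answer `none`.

Answer: 1 2 2 1 1 2

Derivation:
t=0: input=0 -> V=0
t=1: input=0 -> V=0
t=2: input=0 -> V=0
t=3: input=0 -> V=0
t=4: input=2 -> V=0 FIRE
t=5: input=5 -> V=0 FIRE
t=6: input=0 -> V=0
t=7: input=3 -> V=0 FIRE
t=8: input=0 -> V=0
t=9: input=4 -> V=0 FIRE
t=10: input=4 -> V=0 FIRE
t=11: input=5 -> V=0 FIRE
t=12: input=0 -> V=0
t=13: input=5 -> V=0 FIRE
t=14: input=0 -> V=0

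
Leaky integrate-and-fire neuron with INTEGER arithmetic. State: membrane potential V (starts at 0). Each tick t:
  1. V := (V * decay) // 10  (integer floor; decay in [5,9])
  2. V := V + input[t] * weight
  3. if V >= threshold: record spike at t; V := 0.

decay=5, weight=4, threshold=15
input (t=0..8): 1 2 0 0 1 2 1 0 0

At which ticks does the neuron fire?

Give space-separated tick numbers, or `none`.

t=0: input=1 -> V=4
t=1: input=2 -> V=10
t=2: input=0 -> V=5
t=3: input=0 -> V=2
t=4: input=1 -> V=5
t=5: input=2 -> V=10
t=6: input=1 -> V=9
t=7: input=0 -> V=4
t=8: input=0 -> V=2

Answer: none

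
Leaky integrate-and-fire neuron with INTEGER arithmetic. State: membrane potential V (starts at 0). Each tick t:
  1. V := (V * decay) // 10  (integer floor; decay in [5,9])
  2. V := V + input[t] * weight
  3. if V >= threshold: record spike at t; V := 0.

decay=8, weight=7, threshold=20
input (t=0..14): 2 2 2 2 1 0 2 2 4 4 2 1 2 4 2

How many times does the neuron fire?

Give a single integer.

t=0: input=2 -> V=14
t=1: input=2 -> V=0 FIRE
t=2: input=2 -> V=14
t=3: input=2 -> V=0 FIRE
t=4: input=1 -> V=7
t=5: input=0 -> V=5
t=6: input=2 -> V=18
t=7: input=2 -> V=0 FIRE
t=8: input=4 -> V=0 FIRE
t=9: input=4 -> V=0 FIRE
t=10: input=2 -> V=14
t=11: input=1 -> V=18
t=12: input=2 -> V=0 FIRE
t=13: input=4 -> V=0 FIRE
t=14: input=2 -> V=14

Answer: 7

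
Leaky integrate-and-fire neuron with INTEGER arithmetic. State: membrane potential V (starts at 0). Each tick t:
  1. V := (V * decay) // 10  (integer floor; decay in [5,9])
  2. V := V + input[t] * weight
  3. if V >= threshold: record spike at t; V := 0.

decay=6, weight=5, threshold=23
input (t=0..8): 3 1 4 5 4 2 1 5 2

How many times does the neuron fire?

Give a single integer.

t=0: input=3 -> V=15
t=1: input=1 -> V=14
t=2: input=4 -> V=0 FIRE
t=3: input=5 -> V=0 FIRE
t=4: input=4 -> V=20
t=5: input=2 -> V=22
t=6: input=1 -> V=18
t=7: input=5 -> V=0 FIRE
t=8: input=2 -> V=10

Answer: 3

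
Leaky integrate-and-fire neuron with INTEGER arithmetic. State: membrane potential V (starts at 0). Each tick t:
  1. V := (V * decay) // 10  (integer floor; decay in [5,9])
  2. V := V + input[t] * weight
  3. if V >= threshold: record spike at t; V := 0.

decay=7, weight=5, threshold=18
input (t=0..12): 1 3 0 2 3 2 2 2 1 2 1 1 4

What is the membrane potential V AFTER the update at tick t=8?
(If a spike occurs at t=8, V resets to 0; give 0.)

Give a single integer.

t=0: input=1 -> V=5
t=1: input=3 -> V=0 FIRE
t=2: input=0 -> V=0
t=3: input=2 -> V=10
t=4: input=3 -> V=0 FIRE
t=5: input=2 -> V=10
t=6: input=2 -> V=17
t=7: input=2 -> V=0 FIRE
t=8: input=1 -> V=5
t=9: input=2 -> V=13
t=10: input=1 -> V=14
t=11: input=1 -> V=14
t=12: input=4 -> V=0 FIRE

Answer: 5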